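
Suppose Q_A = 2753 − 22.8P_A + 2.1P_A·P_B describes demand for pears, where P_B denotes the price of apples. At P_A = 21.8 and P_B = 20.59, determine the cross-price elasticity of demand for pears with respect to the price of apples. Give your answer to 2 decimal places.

At P_A = 21.8 and P_B = 20.59: Q_A = 3198.570.
∂Q_A/∂P_B = 2.1P_A = 2.1(21.8) = 45.7800.
ε = (∂Q_A/∂P_B)(P_B/Q_A) = 45.7800 × (20.59/3198.570) ≈ 0.29.

0.29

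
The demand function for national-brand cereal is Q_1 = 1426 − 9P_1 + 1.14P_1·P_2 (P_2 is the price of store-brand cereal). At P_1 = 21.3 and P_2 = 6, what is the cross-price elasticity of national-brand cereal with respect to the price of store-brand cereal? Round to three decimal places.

At P_1 = 21.3 and P_2 = 6: Q_1 = 1379.992.
∂Q_1/∂P_2 = 1.14P_1 = 1.14(21.3) = 24.2820.
ε = (∂Q_1/∂P_2)(P_2/Q_1) = 24.2820 × (6/1379.992) ≈ 0.106.

0.106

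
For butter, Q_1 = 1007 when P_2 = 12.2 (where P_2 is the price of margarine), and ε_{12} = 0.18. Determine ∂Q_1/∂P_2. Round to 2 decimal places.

14.86

ε = (∂Q_1/∂P_2)·(P_2/Q_1) ⇒ ∂Q_1/∂P_2 = ε·Q_1/P_2 = 0.18 × 1007/12.2 ≈ 14.86.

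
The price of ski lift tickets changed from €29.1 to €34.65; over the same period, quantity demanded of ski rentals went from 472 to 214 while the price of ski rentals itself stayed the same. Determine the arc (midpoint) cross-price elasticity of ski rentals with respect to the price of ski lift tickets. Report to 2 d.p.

-4.32

ΔQ_A = 214 − 472 = -258; ΔP_B = 34.65 − 29.1 = 5.55.
Midpoints: Q̄_A = 343.0, P̄_B = 31.88.
ε = (ΔQ_A/Q̄_A)/(ΔP_B/P̄_B) = (-258/343.0)/(5.55/31.88) ≈ -4.32.
ε < 0: ski rentals and ski lift tickets are complements.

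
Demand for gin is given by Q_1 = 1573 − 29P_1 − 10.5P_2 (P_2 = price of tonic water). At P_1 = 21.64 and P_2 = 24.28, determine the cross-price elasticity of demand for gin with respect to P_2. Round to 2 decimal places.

-0.37

At P_1 = 21.64 and P_2 = 24.28: Q_1 = 690.5.
∂Q_1/∂P_2 = -10.5.
ε = (∂Q_1/∂P_2)(P_2/Q_1) = -10.5 × (24.28/690.5) ≈ -0.37.
Since ε < 0, gin and tonic water are complements.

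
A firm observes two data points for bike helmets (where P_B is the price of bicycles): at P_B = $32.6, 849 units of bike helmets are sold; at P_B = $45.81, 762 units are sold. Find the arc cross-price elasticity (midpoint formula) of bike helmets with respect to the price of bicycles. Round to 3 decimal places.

ΔQ_A = 762 − 849 = -87; ΔP_B = 45.81 − 32.6 = 13.21.
Midpoints: Q̄_A = 805.5, P̄_B = 39.20.
ε = (ΔQ_A/Q̄_A)/(ΔP_B/P̄_B) = (-87/805.5)/(13.21/39.20) ≈ -0.321.
ε < 0: bike helmets and bicycles are complements.

-0.321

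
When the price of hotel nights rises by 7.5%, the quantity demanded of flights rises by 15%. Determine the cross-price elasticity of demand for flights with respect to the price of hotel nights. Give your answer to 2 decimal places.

2.00

ε = (%ΔQ of flights) / (%ΔP of hotel nights) = (15%) / (7.5%) ≈ 2.00.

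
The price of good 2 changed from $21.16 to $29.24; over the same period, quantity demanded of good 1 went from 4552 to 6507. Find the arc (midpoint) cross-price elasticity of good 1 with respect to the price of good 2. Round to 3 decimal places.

1.103

ΔQ_1 = 6507 − 4552 = 1955; ΔP_2 = 29.24 − 21.16 = 8.08.
Midpoints: Q̄_1 = 5529.5, P̄_2 = 25.20.
ε = (ΔQ_1/Q̄_1)/(ΔP_2/P̄_2) = (1955/5529.5)/(8.08/25.20) ≈ 1.103.
ε > 0: good 1 and good 2 are substitutes.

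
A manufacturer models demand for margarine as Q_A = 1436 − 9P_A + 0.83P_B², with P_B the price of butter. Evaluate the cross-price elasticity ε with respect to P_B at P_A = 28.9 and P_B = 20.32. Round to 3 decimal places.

At P_A = 28.9 and P_B = 20.32: Q_A = 1518.609.
∂Q_A/∂P_B = 1.66P_B = 1.66(20.32) = 33.7312.
ε = (∂Q_A/∂P_B)(P_B/Q_A) = 33.7312 × (20.32/1518.609) ≈ 0.451.

0.451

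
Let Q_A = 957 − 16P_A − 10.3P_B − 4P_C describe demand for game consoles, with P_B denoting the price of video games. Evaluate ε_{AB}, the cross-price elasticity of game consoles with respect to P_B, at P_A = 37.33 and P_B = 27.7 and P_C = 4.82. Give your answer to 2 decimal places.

At P_A = 37.33 and P_B = 27.7 and P_C = 4.82: Q_A = 55.13.
∂Q_A/∂P_B = -10.3.
ε = (∂Q_A/∂P_B)(P_B/Q_A) = -10.3 × (27.7/55.13) ≈ -5.18.

-5.18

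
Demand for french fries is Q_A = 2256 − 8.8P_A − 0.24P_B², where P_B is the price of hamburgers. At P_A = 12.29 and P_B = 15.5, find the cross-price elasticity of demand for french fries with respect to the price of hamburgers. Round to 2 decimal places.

-0.06

At P_A = 12.29 and P_B = 15.5: Q_A = 2090.188.
∂Q_A/∂P_B = -0.48P_B = -0.48(15.5) = -7.4400.
ε = (∂Q_A/∂P_B)(P_B/Q_A) = -7.4400 × (15.5/2090.188) ≈ -0.06.
ε < 0: complements.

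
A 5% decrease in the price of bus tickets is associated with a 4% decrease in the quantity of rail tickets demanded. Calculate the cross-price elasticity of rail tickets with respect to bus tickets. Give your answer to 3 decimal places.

ε = (%ΔQ of rail tickets) / (%ΔP of bus tickets) = (-4%) / (-5%) ≈ 0.800.
Positive cross-price elasticity: substitutes.

0.800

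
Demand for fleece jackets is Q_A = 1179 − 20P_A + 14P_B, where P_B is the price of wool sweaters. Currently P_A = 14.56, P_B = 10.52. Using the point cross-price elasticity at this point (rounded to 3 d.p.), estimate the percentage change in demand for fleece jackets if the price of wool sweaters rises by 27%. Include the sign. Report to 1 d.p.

3.8%

At P_A = 14.56, P_B = 10.52: Q_A = 1035.08.
∂Q_A/∂P_B = 14.
ε = (∂Q_A/∂P_B)(P_B/Q_A) = 14.0000 × 10.52/1035.08 ≈ 0.142.
%ΔQ_A ≈ ε × %ΔP_B = 0.142 × (27%) = 3.8%.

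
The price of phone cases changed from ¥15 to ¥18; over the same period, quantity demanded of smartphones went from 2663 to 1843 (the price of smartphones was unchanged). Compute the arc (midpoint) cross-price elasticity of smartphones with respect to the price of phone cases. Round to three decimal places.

-2.002

ΔQ_A = 1843 − 2663 = -820; ΔP_B = 18 − 15 = 3.
Midpoints: Q̄_A = 2253.0, P̄_B = 16.50.
ε = (ΔQ_A/Q̄_A)/(ΔP_B/P̄_B) = (-820/2253.0)/(3/16.50) ≈ -2.002.
ε < 0: smartphones and phone cases are complements.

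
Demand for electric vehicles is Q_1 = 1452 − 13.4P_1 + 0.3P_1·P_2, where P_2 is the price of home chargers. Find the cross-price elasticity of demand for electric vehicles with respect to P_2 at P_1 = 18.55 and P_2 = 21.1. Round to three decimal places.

0.089

At P_1 = 18.55 and P_2 = 21.1: Q_1 = 1320.851.
∂Q_1/∂P_2 = 0.3P_1 = 0.3(18.55) = 5.5650.
ε = (∂Q_1/∂P_2)(P_2/Q_1) = 5.5650 × (21.1/1320.851) ≈ 0.089.
ε > 0: substitutes.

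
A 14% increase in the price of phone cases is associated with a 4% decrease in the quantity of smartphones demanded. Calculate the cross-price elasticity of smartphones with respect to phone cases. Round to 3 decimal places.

ε = (%ΔQ of smartphones) / (%ΔP of phone cases) = (-4%) / (14%) ≈ -0.286.
Negative cross-price elasticity: complements.

-0.286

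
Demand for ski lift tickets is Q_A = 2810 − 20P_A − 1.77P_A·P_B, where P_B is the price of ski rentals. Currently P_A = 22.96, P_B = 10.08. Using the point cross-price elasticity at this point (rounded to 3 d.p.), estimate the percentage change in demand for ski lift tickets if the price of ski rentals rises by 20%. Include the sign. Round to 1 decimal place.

-4.2%

At P_A = 22.96, P_B = 10.08: Q_A = 1941.157.
∂Q_A/∂P_B = -1.77P_A = -40.6392.
ε = (∂Q_A/∂P_B)(P_B/Q_A) = -40.6392 × 10.08/1941.157 ≈ -0.211.
%ΔQ_A ≈ ε × %ΔP_B = -0.211 × (20%) = -4.2%.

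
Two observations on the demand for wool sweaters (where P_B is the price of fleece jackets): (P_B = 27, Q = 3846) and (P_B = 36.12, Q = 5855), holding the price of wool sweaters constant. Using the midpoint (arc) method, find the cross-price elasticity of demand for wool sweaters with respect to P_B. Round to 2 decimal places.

1.43

ΔQ_A = 5855 − 3846 = 2009; ΔP_B = 36.12 − 27 = 9.12.
Midpoints: Q̄_A = 4850.5, P̄_B = 31.56.
ε = (ΔQ_A/Q̄_A)/(ΔP_B/P̄_B) = (2009/4850.5)/(9.12/31.56) ≈ 1.43.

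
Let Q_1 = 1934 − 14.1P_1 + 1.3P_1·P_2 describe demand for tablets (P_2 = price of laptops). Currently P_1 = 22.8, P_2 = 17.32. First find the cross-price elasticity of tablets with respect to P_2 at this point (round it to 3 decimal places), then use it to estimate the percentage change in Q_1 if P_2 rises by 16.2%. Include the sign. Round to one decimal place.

3.9%

At P_1 = 22.8, P_2 = 17.32: Q_1 = 2125.885.
∂Q_1/∂P_2 = 1.3P_1 = 29.6400.
ε = (∂Q_1/∂P_2)(P_2/Q_1) = 29.6400 × 17.32/2125.885 ≈ 0.241.
%ΔQ_1 ≈ ε × %ΔP_2 = 0.241 × (16.2%) = 3.9%.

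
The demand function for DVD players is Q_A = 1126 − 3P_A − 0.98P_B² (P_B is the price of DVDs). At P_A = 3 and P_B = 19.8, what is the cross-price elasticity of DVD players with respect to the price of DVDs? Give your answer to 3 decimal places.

-1.049

At P_A = 3 and P_B = 19.8: Q_A = 732.801.
∂Q_A/∂P_B = -1.96P_B = -1.96(19.8) = -38.8080.
ε = (∂Q_A/∂P_B)(P_B/Q_A) = -38.8080 × (19.8/732.801) ≈ -1.049.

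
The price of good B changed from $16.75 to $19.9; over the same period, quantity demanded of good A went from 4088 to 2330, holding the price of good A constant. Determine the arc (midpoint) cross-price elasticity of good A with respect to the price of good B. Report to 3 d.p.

ΔQ_A = 2330 − 4088 = -1758; ΔP_B = 19.9 − 16.75 = 3.15.
Midpoints: Q̄_A = 3209.0, P̄_B = 18.32.
ε = (ΔQ_A/Q̄_A)/(ΔP_B/P̄_B) = (-1758/3209.0)/(3.15/18.32) ≈ -3.187.

-3.187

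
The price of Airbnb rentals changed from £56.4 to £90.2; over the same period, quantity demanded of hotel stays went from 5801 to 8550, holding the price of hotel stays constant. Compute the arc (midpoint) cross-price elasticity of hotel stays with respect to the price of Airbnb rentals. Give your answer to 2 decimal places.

ΔQ_A = 8550 − 5801 = 2749; ΔP_B = 90.2 − 56.4 = 33.8.
Midpoints: Q̄_A = 7175.5, P̄_B = 73.30.
ε = (ΔQ_A/Q̄_A)/(ΔP_B/P̄_B) = (2749/7175.5)/(33.8/73.30) ≈ 0.83.

0.83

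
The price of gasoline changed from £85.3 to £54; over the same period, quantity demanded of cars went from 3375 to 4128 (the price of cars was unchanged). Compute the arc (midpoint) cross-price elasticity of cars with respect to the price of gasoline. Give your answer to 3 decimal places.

-0.447

ΔQ_A = 4128 − 3375 = 753; ΔP_B = 54 − 85.3 = -31.3.
Midpoints: Q̄_A = 3751.5, P̄_B = 69.65.
ε = (ΔQ_A/Q̄_A)/(ΔP_B/P̄_B) = (753/3751.5)/(-31.3/69.65) ≈ -0.447.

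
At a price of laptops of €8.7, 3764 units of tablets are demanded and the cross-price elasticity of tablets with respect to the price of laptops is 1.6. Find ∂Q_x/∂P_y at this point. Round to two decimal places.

692.23

ε = (∂Q_x/∂P_y)·(P_y/Q_x) ⇒ ∂Q_x/∂P_y = ε·Q_x/P_y = 1.6 × 3764/8.7 ≈ 692.23.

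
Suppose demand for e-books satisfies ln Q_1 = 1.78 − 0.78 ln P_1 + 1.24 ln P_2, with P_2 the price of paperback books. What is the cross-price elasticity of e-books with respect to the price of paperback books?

1.24

In a log-linear (constant-elasticity) demand function, the coefficient on ln P_2 is the cross-price elasticity.
ε = 1.24. Positive, so e-books and paperback books are substitutes.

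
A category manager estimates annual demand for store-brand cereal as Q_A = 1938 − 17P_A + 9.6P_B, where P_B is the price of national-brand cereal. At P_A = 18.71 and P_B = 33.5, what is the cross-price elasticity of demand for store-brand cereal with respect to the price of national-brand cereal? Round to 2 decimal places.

At P_A = 18.71 and P_B = 33.5: Q_A = 1941.53.
∂Q_A/∂P_B = 9.6.
ε = (∂Q_A/∂P_B)(P_B/Q_A) = 9.6 × (33.5/1941.53) ≈ 0.17.

0.17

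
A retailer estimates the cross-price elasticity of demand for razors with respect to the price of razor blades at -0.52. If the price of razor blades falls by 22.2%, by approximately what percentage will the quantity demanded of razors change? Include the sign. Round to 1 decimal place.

11.5%

%ΔQ ≈ ε × %ΔP of razor blades = -0.52 × (-22.2%) = 11.5%.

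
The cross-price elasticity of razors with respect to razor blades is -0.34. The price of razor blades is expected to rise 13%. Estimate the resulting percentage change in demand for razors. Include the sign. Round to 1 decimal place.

%ΔQ ≈ ε × %ΔP of razor blades = -0.34 × (13%) = -4.4%.

-4.4%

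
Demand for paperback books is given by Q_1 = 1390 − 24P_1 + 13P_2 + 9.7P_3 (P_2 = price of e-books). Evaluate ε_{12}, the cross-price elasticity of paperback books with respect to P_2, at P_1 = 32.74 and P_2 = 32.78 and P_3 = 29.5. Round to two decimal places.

0.32

At P_1 = 32.74 and P_2 = 32.78 and P_3 = 29.5: Q_1 = 1316.53.
∂Q_1/∂P_2 = 13.
ε = (∂Q_1/∂P_2)(P_2/Q_1) = 13 × (32.78/1316.53) ≈ 0.32.
Since ε > 0, paperback books and e-books are substitutes.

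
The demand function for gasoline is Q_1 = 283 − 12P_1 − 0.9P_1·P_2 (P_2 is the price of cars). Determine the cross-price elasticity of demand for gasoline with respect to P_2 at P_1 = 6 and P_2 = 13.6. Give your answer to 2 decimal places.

At P_1 = 6 and P_2 = 13.6: Q_1 = 137.56.
∂Q_1/∂P_2 = -0.9P_1 = -0.9(6) = -5.4000.
ε = (∂Q_1/∂P_2)(P_2/Q_1) = -5.4000 × (13.6/137.56) ≈ -0.53.

-0.53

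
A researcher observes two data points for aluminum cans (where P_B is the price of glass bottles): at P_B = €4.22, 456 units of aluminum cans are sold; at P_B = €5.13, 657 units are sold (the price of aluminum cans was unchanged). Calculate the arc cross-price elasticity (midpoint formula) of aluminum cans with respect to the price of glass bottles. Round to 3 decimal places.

ΔQ_A = 657 − 456 = 201; ΔP_B = 5.13 − 4.22 = 0.91.
Midpoints: Q̄_A = 556.5, P̄_B = 4.67.
ε = (ΔQ_A/Q̄_A)/(ΔP_B/P̄_B) = (201/556.5)/(0.91/4.67) ≈ 1.856.
ε > 0: aluminum cans and glass bottles are substitutes.

1.856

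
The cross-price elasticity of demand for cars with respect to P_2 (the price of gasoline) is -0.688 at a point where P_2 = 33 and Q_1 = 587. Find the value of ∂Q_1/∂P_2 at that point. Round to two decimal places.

-12.24

ε = (∂Q_1/∂P_2)·(P_2/Q_1) ⇒ ∂Q_1/∂P_2 = ε·Q_1/P_2 = -0.688 × 587/33 ≈ -12.24.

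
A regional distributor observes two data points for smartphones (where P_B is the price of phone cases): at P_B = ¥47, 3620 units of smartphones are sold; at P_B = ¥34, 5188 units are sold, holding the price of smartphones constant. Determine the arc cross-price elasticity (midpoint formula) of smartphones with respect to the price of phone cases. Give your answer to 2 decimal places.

ΔQ_A = 5188 − 3620 = 1568; ΔP_B = 34 − 47 = -13.
Midpoints: Q̄_A = 4404.0, P̄_B = 40.50.
ε = (ΔQ_A/Q̄_A)/(ΔP_B/P̄_B) = (1568/4404.0)/(-13/40.50) ≈ -1.11.
ε < 0: smartphones and phone cases are complements.

-1.11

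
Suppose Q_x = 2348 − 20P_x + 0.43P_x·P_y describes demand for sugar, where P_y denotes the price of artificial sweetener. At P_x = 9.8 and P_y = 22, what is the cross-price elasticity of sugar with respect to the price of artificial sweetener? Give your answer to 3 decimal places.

0.041

At P_x = 9.8 and P_y = 22: Q_x = 2244.708.
∂Q_x/∂P_y = 0.43P_x = 0.43(9.8) = 4.2140.
ε = (∂Q_x/∂P_y)(P_y/Q_x) = 4.2140 × (22/2244.708) ≈ 0.041.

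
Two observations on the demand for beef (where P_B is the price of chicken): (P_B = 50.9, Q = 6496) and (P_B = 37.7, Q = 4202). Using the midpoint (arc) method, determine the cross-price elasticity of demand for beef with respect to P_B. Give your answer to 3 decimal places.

1.439

ΔQ_A = 4202 − 6496 = -2294; ΔP_B = 37.7 − 50.9 = -13.2.
Midpoints: Q̄_A = 5349.0, P̄_B = 44.30.
ε = (ΔQ_A/Q̄_A)/(ΔP_B/P̄_B) = (-2294/5349.0)/(-13.2/44.30) ≈ 1.439.
ε > 0: beef and chicken are substitutes.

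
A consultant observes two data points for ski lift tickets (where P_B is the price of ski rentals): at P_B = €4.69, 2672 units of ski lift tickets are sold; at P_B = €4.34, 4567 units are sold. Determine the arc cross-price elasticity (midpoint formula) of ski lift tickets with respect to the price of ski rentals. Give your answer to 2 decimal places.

-6.75

ΔQ_A = 4567 − 2672 = 1895; ΔP_B = 4.34 − 4.69 = -0.35.
Midpoints: Q̄_A = 3619.5, P̄_B = 4.52.
ε = (ΔQ_A/Q̄_A)/(ΔP_B/P̄_B) = (1895/3619.5)/(-0.35/4.52) ≈ -6.75.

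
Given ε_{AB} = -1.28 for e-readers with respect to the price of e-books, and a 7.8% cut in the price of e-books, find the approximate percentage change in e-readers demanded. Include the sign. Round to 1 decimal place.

10.0%

%ΔQ ≈ ε × %ΔP of e-books = -1.28 × (-7.8%) = 10.0%.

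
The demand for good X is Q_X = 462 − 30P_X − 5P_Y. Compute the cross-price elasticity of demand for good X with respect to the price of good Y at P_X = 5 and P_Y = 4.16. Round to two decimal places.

-0.07

At P_X = 5 and P_Y = 4.16: Q_X = 291.2.
∂Q_X/∂P_Y = -5.
ε = (∂Q_X/∂P_Y)(P_Y/Q_X) = -5 × (4.16/291.2) ≈ -0.07.
Since ε < 0, good X and good Y are complements.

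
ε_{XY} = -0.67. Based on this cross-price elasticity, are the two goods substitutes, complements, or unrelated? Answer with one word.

complements

ε = -0.67 < 0, so a higher price of good Y lowers demand for good X: complements.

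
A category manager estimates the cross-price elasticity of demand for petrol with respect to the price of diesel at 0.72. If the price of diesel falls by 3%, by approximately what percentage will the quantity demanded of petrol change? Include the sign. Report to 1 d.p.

%ΔQ ≈ ε × %ΔP of diesel = 0.72 × (-3%) = -2.2%.
Demand for petrol falls by about 2.2%.

-2.2%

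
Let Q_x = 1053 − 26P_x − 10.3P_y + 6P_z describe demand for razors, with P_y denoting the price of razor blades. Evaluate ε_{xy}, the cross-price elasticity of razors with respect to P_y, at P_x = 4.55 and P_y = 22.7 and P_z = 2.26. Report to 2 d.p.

-0.33

At P_x = 4.55 and P_y = 22.7 and P_z = 2.26: Q_x = 714.45.
∂Q_x/∂P_y = -10.3.
ε = (∂Q_x/∂P_y)(P_y/Q_x) = -10.3 × (22.7/714.45) ≈ -0.33.
Since ε < 0, razors and razor blades are complements.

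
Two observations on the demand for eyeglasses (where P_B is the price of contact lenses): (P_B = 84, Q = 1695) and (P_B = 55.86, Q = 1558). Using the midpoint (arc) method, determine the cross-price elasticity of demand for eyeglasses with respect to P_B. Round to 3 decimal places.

ΔQ_A = 1558 − 1695 = -137; ΔP_B = 55.86 − 84 = -28.14.
Midpoints: Q̄_A = 1626.5, P̄_B = 69.93.
ε = (ΔQ_A/Q̄_A)/(ΔP_B/P̄_B) = (-137/1626.5)/(-28.14/69.93) ≈ 0.209.
ε > 0: eyeglasses and contact lenses are substitutes.

0.209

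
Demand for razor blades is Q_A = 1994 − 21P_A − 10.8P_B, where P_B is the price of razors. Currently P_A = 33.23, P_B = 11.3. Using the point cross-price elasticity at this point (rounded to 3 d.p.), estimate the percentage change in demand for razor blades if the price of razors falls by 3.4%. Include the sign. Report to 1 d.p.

0.4%

At P_A = 33.23, P_B = 11.3: Q_A = 1174.13.
∂Q_A/∂P_B = -10.8.
ε = (∂Q_A/∂P_B)(P_B/Q_A) = -10.8000 × 11.3/1174.13 ≈ -0.104.
%ΔQ_A ≈ ε × %ΔP_B = -0.104 × (-3.4%) = 0.4%.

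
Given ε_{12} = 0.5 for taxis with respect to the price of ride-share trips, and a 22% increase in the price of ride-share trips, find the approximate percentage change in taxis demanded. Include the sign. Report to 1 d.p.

11.0%

%ΔQ ≈ ε × %ΔP of ride-share trips = 0.5 × (22%) = 11.0%.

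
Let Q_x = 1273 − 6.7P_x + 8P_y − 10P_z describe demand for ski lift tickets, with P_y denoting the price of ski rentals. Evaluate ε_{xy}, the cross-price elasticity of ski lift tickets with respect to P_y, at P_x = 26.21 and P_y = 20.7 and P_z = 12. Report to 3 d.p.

At P_x = 26.21 and P_y = 20.7 and P_z = 12: Q_x = 1142.993.
∂Q_x/∂P_y = 8.
ε = (∂Q_x/∂P_y)(P_y/Q_x) = 8 × (20.7/1142.993) ≈ 0.145.
Since ε > 0, ski lift tickets and ski rentals are substitutes.

0.145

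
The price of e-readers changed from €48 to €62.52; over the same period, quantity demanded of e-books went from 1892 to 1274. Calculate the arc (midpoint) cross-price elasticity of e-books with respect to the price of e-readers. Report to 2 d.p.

-1.49

ΔQ_A = 1274 − 1892 = -618; ΔP_B = 62.52 − 48 = 14.52.
Midpoints: Q̄_A = 1583.0, P̄_B = 55.26.
ε = (ΔQ_A/Q̄_A)/(ΔP_B/P̄_B) = (-618/1583.0)/(14.52/55.26) ≈ -1.49.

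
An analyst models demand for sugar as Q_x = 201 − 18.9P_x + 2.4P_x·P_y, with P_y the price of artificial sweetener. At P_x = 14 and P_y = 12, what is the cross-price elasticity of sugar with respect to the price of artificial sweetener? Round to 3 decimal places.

1.187

At P_x = 14 and P_y = 12: Q_x = 339.6.
∂Q_x/∂P_y = 2.4P_x = 2.4(14) = 33.6000.
ε = (∂Q_x/∂P_y)(P_y/Q_x) = 33.6000 × (12/339.6) ≈ 1.187.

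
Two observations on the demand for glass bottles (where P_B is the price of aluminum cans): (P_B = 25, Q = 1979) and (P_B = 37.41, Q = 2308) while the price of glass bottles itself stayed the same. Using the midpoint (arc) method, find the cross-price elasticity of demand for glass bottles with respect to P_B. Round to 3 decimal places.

ΔQ_A = 2308 − 1979 = 329; ΔP_B = 37.41 − 25 = 12.41.
Midpoints: Q̄_A = 2143.5, P̄_B = 31.20.
ε = (ΔQ_A/Q̄_A)/(ΔP_B/P̄_B) = (329/2143.5)/(12.41/31.20) ≈ 0.386.

0.386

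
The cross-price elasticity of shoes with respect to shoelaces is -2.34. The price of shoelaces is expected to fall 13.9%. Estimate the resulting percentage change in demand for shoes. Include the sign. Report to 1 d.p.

%ΔQ ≈ ε × %ΔP of shoelaces = -2.34 × (-13.9%) = 32.5%.
Demand for shoes rises by about 32.5%.

32.5%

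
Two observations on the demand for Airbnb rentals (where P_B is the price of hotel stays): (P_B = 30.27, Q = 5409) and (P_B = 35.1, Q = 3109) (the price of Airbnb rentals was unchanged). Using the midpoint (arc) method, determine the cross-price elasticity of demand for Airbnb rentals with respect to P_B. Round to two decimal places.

-3.65

ΔQ_A = 3109 − 5409 = -2300; ΔP_B = 35.1 − 30.27 = 4.83.
Midpoints: Q̄_A = 4259.0, P̄_B = 32.69.
ε = (ΔQ_A/Q̄_A)/(ΔP_B/P̄_B) = (-2300/4259.0)/(4.83/32.69) ≈ -3.65.
ε < 0: Airbnb rentals and hotel stays are complements.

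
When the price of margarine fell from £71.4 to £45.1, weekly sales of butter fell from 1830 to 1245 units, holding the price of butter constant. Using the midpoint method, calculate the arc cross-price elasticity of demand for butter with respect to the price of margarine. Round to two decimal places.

ΔQ_A = 1245 − 1830 = -585; ΔP_B = 45.1 − 71.4 = -26.3.
Midpoints: Q̄_A = 1537.5, P̄_B = 58.25.
ε = (ΔQ_A/Q̄_A)/(ΔP_B/P̄_B) = (-585/1537.5)/(-26.3/58.25) ≈ 0.84.
ε > 0: butter and margarine are substitutes.

0.84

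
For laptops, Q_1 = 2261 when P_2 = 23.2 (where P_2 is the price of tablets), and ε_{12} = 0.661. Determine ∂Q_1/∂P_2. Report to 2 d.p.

ε = (∂Q_1/∂P_2)·(P_2/Q_1) ⇒ ∂Q_1/∂P_2 = ε·Q_1/P_2 = 0.661 × 2261/23.2 ≈ 64.42.

64.42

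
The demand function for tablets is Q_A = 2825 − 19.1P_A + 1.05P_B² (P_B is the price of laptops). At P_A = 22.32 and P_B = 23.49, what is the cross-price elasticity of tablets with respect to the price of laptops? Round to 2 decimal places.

At P_A = 22.32 and P_B = 23.49: Q_A = 2978.057.
∂Q_A/∂P_B = 2.1P_B = 2.1(23.49) = 49.3290.
ε = (∂Q_A/∂P_B)(P_B/Q_A) = 49.3290 × (23.49/2978.057) ≈ 0.39.
ε > 0: substitutes.

0.39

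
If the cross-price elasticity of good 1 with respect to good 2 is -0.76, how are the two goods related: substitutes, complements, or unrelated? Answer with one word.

ε = -0.76 < 0, so a higher price of good 2 lowers demand for good 1: complements.

complements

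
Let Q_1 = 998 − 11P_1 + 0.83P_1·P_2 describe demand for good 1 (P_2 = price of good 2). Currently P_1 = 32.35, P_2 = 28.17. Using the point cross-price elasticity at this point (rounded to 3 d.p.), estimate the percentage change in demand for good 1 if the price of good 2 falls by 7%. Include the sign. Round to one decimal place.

At P_1 = 32.35, P_2 = 28.17: Q_1 = 1398.529.
∂Q_1/∂P_2 = 0.83P_1 = 26.8505.
ε = (∂Q_1/∂P_2)(P_2/Q_1) = 26.8505 × 28.17/1398.529 ≈ 0.541.
%ΔQ_1 ≈ ε × %ΔP_2 = 0.541 × (-7%) = -3.8%.

-3.8%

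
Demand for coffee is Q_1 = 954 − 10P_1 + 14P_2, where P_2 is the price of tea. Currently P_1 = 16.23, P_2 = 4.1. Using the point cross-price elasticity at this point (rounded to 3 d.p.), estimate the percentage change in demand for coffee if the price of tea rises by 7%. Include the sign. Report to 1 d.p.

0.5%

At P_1 = 16.23, P_2 = 4.1: Q_1 = 849.1.
∂Q_1/∂P_2 = 14.
ε = (∂Q_1/∂P_2)(P_2/Q_1) = 14.0000 × 4.1/849.1 ≈ 0.068.
%ΔQ_1 ≈ ε × %ΔP_2 = 0.068 × (7%) = 0.5%.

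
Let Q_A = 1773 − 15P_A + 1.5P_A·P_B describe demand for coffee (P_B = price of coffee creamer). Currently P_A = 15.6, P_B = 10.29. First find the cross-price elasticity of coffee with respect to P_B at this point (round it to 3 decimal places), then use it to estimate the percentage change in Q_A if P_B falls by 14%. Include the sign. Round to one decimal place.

-1.9%

At P_A = 15.6, P_B = 10.29: Q_A = 1779.786.
∂Q_A/∂P_B = 1.5P_A = 23.4000.
ε = (∂Q_A/∂P_B)(P_B/Q_A) = 23.4000 × 10.29/1779.786 ≈ 0.135.
%ΔQ_A ≈ ε × %ΔP_B = 0.135 × (-14%) = -1.9%.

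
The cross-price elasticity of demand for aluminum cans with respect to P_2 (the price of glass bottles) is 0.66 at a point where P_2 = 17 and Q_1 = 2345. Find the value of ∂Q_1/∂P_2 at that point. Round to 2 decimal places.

91.04

ε = (∂Q_1/∂P_2)·(P_2/Q_1) ⇒ ∂Q_1/∂P_2 = ε·Q_1/P_2 = 0.66 × 2345/17 ≈ 91.04.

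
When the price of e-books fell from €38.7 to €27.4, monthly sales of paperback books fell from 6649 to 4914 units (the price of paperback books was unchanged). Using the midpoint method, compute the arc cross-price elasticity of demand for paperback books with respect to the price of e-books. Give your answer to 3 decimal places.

0.878

ΔQ_A = 4914 − 6649 = -1735; ΔP_B = 27.4 − 38.7 = -11.3.
Midpoints: Q̄_A = 5781.5, P̄_B = 33.05.
ε = (ΔQ_A/Q̄_A)/(ΔP_B/P̄_B) = (-1735/5781.5)/(-11.3/33.05) ≈ 0.878.
ε > 0: paperback books and e-books are substitutes.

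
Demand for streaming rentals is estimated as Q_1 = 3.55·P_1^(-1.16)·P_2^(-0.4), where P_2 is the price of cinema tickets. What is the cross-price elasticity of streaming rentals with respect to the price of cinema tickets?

-0.40

In a log-linear (constant-elasticity) demand function, the coefficient on the exponent of P_2 is the cross-price elasticity.
ε = -0.40. Negative, so streaming rentals and cinema tickets are complements.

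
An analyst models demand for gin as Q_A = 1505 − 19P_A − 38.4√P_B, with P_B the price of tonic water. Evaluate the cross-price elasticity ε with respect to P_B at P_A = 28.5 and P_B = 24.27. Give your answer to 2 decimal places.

At P_A = 28.5 and P_B = 24.27: Q_A = 774.324.
∂Q_A/∂P_B = -38.4/(2√P_B) = -38.4/(2√24.27) = -3.8973.
ε = (∂Q_A/∂P_B)(P_B/Q_A) = -3.8973 × (24.27/774.324) ≈ -0.12.
ε < 0: complements.

-0.12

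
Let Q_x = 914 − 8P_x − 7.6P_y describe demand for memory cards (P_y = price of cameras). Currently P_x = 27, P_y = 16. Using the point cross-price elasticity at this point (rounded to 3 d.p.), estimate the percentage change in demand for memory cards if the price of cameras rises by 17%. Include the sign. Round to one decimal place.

-3.6%

At P_x = 27, P_y = 16: Q_x = 576.4.
∂Q_x/∂P_y = -7.6.
ε = (∂Q_x/∂P_y)(P_y/Q_x) = -7.6000 × 16/576.4 ≈ -0.211.
%ΔQ_x ≈ ε × %ΔP_y = -0.211 × (17%) = -3.6%.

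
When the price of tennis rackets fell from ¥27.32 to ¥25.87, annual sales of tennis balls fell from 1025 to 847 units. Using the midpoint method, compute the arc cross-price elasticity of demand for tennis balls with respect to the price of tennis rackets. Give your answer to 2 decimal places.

3.49

ΔQ_A = 847 − 1025 = -178; ΔP_B = 25.87 − 27.32 = -1.45.
Midpoints: Q̄_A = 936.0, P̄_B = 26.59.
ε = (ΔQ_A/Q̄_A)/(ΔP_B/P̄_B) = (-178/936.0)/(-1.45/26.59) ≈ 3.49.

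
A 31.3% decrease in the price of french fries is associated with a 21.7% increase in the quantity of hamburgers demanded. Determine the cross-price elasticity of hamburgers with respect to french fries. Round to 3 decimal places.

ε = (%ΔQ of hamburgers) / (%ΔP of french fries) = (21.7%) / (-31.3%) ≈ -0.693.
Negative cross-price elasticity: complements.

-0.693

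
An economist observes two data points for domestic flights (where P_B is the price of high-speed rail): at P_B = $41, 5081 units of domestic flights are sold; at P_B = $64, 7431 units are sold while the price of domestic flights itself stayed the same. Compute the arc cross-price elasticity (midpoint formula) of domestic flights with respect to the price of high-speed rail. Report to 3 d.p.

ΔQ_A = 7431 − 5081 = 2350; ΔP_B = 64 − 41 = 23.
Midpoints: Q̄_A = 6256.0, P̄_B = 52.50.
ε = (ΔQ_A/Q̄_A)/(ΔP_B/P̄_B) = (2350/6256.0)/(23/52.50) ≈ 0.857.

0.857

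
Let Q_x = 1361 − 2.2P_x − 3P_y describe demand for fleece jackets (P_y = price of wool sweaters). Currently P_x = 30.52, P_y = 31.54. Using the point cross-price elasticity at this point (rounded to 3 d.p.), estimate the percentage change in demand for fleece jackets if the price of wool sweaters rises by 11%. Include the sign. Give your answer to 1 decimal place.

-0.9%

At P_x = 30.52, P_y = 31.54: Q_x = 1199.236.
∂Q_x/∂P_y = -3.
ε = (∂Q_x/∂P_y)(P_y/Q_x) = -3.0000 × 31.54/1199.236 ≈ -0.079.
%ΔQ_x ≈ ε × %ΔP_y = -0.079 × (11%) = -0.9%.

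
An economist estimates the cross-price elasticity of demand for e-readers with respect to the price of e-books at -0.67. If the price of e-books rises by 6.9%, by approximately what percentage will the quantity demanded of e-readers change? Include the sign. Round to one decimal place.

%ΔQ ≈ ε × %ΔP of e-books = -0.67 × (6.9%) = -4.6%.

-4.6%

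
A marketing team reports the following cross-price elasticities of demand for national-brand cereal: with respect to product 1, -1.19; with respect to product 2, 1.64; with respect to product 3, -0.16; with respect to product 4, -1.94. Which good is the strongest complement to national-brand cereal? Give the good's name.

product 4

Complements have ε < 0. The most negative value is -1.94 (product 4).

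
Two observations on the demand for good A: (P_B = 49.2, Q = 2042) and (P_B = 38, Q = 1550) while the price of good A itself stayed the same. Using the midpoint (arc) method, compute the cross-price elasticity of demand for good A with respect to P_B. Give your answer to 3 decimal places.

1.066

ΔQ_A = 1550 − 2042 = -492; ΔP_B = 38 − 49.2 = -11.2.
Midpoints: Q̄_A = 1796.0, P̄_B = 43.60.
ε = (ΔQ_A/Q̄_A)/(ΔP_B/P̄_B) = (-492/1796.0)/(-11.2/43.60) ≈ 1.066.
ε > 0: good A and good B are substitutes.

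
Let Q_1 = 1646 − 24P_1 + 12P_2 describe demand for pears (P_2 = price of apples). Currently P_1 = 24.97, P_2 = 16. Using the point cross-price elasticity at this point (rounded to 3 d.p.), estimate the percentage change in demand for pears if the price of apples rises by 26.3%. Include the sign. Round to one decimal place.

At P_1 = 24.97, P_2 = 16: Q_1 = 1238.72.
∂Q_1/∂P_2 = 12.
ε = (∂Q_1/∂P_2)(P_2/Q_1) = 12.0000 × 16/1238.72 ≈ 0.155.
%ΔQ_1 ≈ ε × %ΔP_2 = 0.155 × (26.3%) = 4.1%.

4.1%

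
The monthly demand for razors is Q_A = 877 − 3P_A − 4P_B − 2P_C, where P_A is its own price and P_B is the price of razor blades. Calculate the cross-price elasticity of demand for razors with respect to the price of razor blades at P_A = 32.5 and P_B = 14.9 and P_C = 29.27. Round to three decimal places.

At P_A = 32.5 and P_B = 14.9 and P_C = 29.27: Q_A = 661.36.
∂Q_A/∂P_B = -4.
ε = (∂Q_A/∂P_B)(P_B/Q_A) = -4 × (14.9/661.36) ≈ -0.090.

-0.090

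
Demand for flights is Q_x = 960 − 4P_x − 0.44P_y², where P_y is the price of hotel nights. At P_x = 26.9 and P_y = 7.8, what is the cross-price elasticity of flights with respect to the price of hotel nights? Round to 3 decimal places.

At P_x = 26.9 and P_y = 7.8: Q_x = 825.630.
∂Q_x/∂P_y = -0.88P_y = -0.88(7.8) = -6.8640.
ε = (∂Q_x/∂P_y)(P_y/Q_x) = -6.8640 × (7.8/825.630) ≈ -0.065.

-0.065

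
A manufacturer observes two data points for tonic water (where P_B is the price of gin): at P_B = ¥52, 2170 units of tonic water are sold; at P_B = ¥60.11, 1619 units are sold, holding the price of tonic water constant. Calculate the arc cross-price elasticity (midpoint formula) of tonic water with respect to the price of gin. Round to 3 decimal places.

-2.010

ΔQ_A = 1619 − 2170 = -551; ΔP_B = 60.11 − 52 = 8.11.
Midpoints: Q̄_A = 1894.5, P̄_B = 56.05.
ε = (ΔQ_A/Q̄_A)/(ΔP_B/P̄_B) = (-551/1894.5)/(8.11/56.05) ≈ -2.010.
ε < 0: tonic water and gin are complements.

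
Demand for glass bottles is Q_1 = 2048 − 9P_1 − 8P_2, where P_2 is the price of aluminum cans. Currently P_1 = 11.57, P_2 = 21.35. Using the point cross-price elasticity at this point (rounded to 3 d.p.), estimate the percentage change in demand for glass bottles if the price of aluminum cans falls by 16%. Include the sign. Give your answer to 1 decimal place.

1.5%

At P_1 = 11.57, P_2 = 21.35: Q_1 = 1773.07.
∂Q_1/∂P_2 = -8.
ε = (∂Q_1/∂P_2)(P_2/Q_1) = -8.0000 × 21.35/1773.07 ≈ -0.096.
%ΔQ_1 ≈ ε × %ΔP_2 = -0.096 × (-16%) = 1.5%.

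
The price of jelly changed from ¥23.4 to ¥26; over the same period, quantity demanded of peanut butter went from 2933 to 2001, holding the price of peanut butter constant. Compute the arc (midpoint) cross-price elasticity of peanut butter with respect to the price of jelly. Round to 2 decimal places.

ΔQ_A = 2001 − 2933 = -932; ΔP_B = 26 − 23.4 = 2.6.
Midpoints: Q̄_A = 2467.0, P̄_B = 24.70.
ε = (ΔQ_A/Q̄_A)/(ΔP_B/P̄_B) = (-932/2467.0)/(2.6/24.70) ≈ -3.59.

-3.59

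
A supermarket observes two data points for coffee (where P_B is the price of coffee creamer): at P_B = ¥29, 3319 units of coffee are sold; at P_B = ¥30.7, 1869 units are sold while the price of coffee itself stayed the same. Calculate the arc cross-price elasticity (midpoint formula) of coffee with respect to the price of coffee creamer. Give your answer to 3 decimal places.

-9.815

ΔQ_A = 1869 − 3319 = -1450; ΔP_B = 30.7 − 29 = 1.7.
Midpoints: Q̄_A = 2594.0, P̄_B = 29.85.
ε = (ΔQ_A/Q̄_A)/(ΔP_B/P̄_B) = (-1450/2594.0)/(1.7/29.85) ≈ -9.815.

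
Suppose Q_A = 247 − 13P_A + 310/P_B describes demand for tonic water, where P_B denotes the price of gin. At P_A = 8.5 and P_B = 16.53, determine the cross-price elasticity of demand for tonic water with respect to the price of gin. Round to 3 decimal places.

At P_A = 8.5 and P_B = 16.53: Q_A = 155.254.
∂Q_A/∂P_B = −310/P_B² = -1.1345.
ε = (∂Q_A/∂P_B)(P_B/Q_A) = -1.1345 × (16.53/155.254) ≈ -0.121.

-0.121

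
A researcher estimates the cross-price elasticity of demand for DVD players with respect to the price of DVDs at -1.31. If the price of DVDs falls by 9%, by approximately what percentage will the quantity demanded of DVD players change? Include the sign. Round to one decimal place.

11.8%

%ΔQ ≈ ε × %ΔP of DVDs = -1.31 × (-9%) = 11.8%.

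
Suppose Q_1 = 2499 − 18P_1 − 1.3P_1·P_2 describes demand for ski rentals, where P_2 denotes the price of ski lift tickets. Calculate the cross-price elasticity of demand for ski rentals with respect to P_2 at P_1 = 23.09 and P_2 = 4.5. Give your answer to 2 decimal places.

-0.07

At P_1 = 23.09 and P_2 = 4.5: Q_1 = 1948.303.
∂Q_1/∂P_2 = -1.3P_1 = -1.3(23.09) = -30.0170.
ε = (∂Q_1/∂P_2)(P_2/Q_1) = -30.0170 × (4.5/1948.303) ≈ -0.07.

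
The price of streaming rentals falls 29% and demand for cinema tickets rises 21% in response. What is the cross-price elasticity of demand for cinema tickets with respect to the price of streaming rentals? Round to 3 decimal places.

-0.724

ε = (%ΔQ of cinema tickets) / (%ΔP of streaming rentals) = (21%) / (-29%) ≈ -0.724.
Negative cross-price elasticity: complements.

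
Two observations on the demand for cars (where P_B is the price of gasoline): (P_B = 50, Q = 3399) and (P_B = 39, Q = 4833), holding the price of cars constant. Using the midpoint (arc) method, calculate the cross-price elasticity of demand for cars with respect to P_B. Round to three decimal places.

-1.409

ΔQ_A = 4833 − 3399 = 1434; ΔP_B = 39 − 50 = -11.
Midpoints: Q̄_A = 4116.0, P̄_B = 44.50.
ε = (ΔQ_A/Q̄_A)/(ΔP_B/P̄_B) = (1434/4116.0)/(-11/44.50) ≈ -1.409.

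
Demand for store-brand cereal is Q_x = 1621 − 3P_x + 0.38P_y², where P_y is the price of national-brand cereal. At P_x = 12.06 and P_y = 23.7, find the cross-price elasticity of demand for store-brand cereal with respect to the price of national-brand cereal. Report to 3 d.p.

0.237

At P_x = 12.06 and P_y = 23.7: Q_x = 1798.262.
∂Q_x/∂P_y = 0.76P_y = 0.76(23.7) = 18.0120.
ε = (∂Q_x/∂P_y)(P_y/Q_x) = 18.0120 × (23.7/1798.262) ≈ 0.237.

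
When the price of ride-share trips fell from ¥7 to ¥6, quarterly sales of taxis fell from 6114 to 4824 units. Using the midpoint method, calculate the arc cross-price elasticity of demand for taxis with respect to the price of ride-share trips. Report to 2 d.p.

ΔQ_A = 4824 − 6114 = -1290; ΔP_B = 6 − 7 = -1.
Midpoints: Q̄_A = 5469.0, P̄_B = 6.50.
ε = (ΔQ_A/Q̄_A)/(ΔP_B/P̄_B) = (-1290/5469.0)/(-1/6.50) ≈ 1.53.

1.53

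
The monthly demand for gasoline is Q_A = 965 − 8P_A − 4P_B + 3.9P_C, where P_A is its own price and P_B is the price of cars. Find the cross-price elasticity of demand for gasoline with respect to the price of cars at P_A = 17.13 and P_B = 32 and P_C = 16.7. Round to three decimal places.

-0.167

At P_A = 17.13 and P_B = 32 and P_C = 16.7: Q_A = 765.09.
∂Q_A/∂P_B = -4.
ε = (∂Q_A/∂P_B)(P_B/Q_A) = -4 × (32/765.09) ≈ -0.167.
Since ε < 0, gasoline and cars are complements.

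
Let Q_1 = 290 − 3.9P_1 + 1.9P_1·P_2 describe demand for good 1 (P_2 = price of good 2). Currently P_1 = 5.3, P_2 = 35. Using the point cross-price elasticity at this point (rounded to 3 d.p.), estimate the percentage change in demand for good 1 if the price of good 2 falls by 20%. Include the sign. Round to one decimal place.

At P_1 = 5.3, P_2 = 35: Q_1 = 621.78.
∂Q_1/∂P_2 = 1.9P_1 = 10.0700.
ε = (∂Q_1/∂P_2)(P_2/Q_1) = 10.0700 × 35/621.78 ≈ 0.567.
%ΔQ_1 ≈ ε × %ΔP_2 = 0.567 × (-20%) = -11.3%.

-11.3%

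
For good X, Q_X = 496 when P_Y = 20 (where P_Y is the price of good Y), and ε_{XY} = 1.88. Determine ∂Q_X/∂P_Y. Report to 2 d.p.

ε = (∂Q_X/∂P_Y)·(P_Y/Q_X) ⇒ ∂Q_X/∂P_Y = ε·Q_X/P_Y = 1.88 × 496/20 ≈ 46.62.

46.62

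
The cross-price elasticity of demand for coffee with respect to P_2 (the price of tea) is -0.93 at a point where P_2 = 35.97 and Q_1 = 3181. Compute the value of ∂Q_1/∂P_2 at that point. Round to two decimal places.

-82.24

ε = (∂Q_1/∂P_2)·(P_2/Q_1) ⇒ ∂Q_1/∂P_2 = ε·Q_1/P_2 = -0.93 × 3181/35.97 ≈ -82.24.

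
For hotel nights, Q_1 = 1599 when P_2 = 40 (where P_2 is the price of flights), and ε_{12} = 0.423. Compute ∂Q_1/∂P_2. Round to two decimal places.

16.91

ε = (∂Q_1/∂P_2)·(P_2/Q_1) ⇒ ∂Q_1/∂P_2 = ε·Q_1/P_2 = 0.423 × 1599/40 ≈ 16.91.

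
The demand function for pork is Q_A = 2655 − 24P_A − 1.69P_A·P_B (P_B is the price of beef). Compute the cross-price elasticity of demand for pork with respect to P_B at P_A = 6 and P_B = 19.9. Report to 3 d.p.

-0.087

At P_A = 6 and P_B = 19.9: Q_A = 2309.214.
∂Q_A/∂P_B = -1.69P_A = -1.69(6) = -10.1400.
ε = (∂Q_A/∂P_B)(P_B/Q_A) = -10.1400 × (19.9/2309.214) ≈ -0.087.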